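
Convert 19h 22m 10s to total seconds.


Hours: 19 × 3600 = 68400
Minutes: 22 × 60 = 1320
Seconds: 10
Total = 68400 + 1320 + 10 = 69730

69730 seconds


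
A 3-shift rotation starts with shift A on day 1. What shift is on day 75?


Shifts: A, B, C
Start: A (index 0)
Day 75: (0 + 75 - 1) mod 3
= 74 mod 3
= 2
Index 2 → shift C

Shift C


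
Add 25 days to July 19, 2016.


August 13, 2016

Start: July 19, 2016
Add 25 days
July 19 → August 1: 31 - 19 + 1 = 13 days (25 - 13 = 12 left)
August 1 + 12 = August 13, 2016


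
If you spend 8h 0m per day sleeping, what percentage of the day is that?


Time: 480 minutes
Day: 1440 minutes
Percentage = (480/1440) × 100 ≈ 33.3%

33.3%


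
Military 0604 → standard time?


6:04 AM

Hour: 6
6 < 12 → AM


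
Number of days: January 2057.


Month: January (month 1)
January has 31 days

31 days


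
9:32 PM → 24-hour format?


Input: 9:32 PM
PM: 9 + 12 = 21

21:32


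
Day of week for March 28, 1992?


Zeller's congruence:
q=28, m=3, k=92, j=19
h = (28 + ⌊13×4/5⌋ + 92 + ⌊92/4⌋ + ⌊19/4⌋ - 2×19) mod 7
= (28 + 10 + 92 + 23 + 4 - 38) mod 7
= 119 mod 7 = 0
h=0 → Saturday

Saturday


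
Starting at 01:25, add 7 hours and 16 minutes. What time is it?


08:41

Start: 85 minutes from midnight
Add: 436 minutes
Total: 521 minutes
Hours: 521 ÷ 60 = 8 remainder 41


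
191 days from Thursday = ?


Start: Thursday (index 3)
(3 + 191) mod 7
= 194 mod 7
= 5
Index 5 → Saturday

Saturday


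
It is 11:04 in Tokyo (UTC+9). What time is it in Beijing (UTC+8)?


Time difference = UTC+8 - UTC+9 = -1 hours
New hour = (11 -1) mod 24
= 10 mod 24 = 10
Minutes unchanged → 10:04

10:04


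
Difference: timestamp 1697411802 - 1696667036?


744766 seconds (206.9 hours / 8.62 days)

Difference = 1697411802 - 1696667036 = 744766 seconds
In hours: 744766 / 3600 ≈ 206.9
In days: 744766 / 86400 ≈ 8.62


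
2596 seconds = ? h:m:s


Hours: 2596 ÷ 3600 = 0 remainder 2596
Minutes: 2596 ÷ 60 = 43 remainder 16
Seconds: 16

0h 43m 16s


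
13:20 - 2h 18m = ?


Start: 800 minutes from midnight
Subtract: 138 minutes
Remaining: 800 - 138 = 662
Hours: 11, Minutes: 2

11:02


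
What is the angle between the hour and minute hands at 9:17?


176.5°

Hour hand = 9×30 + 17×0.5 = 278.5°
Minute hand = 17×6 = 102°
Difference = |278.5 - 102| = 176.5°


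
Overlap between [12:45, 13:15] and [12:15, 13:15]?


Meeting A: 765-795 (in minutes from midnight)
Meeting B: 735-795
Overlap start = max(765, 735) = 765
Overlap end = min(795, 795) = 795
Overlap = max(0, 795 - 765) = 30 min

30 minutes


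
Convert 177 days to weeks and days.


25 weeks 2 days

Weeks: 177 ÷ 7 = 25 remainder 2


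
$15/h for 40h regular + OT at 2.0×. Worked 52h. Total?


$960.00

Regular: 40h × $15 = $600.00
Overtime: 52 - 40 = 12h
OT pay: 12h × $15 × 2.0 = $360.00
Total = $600.00 + $360.00 = $960.00


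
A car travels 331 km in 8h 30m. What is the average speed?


Distance: 331 km
Time: 8h 30m = 510 min = 510/60 = 17/2 hours
Speed = 331 ÷ (17/2) = 331 × 2 / 17 = 662/17 ≈ 38.9 km/h

38.9 km/h


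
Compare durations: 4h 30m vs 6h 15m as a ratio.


Duration 1: 270 minutes
Duration 2: 375 minutes
Ratio = 270:375
GCD = 15
Simplified = 18:25
As a decimal: 18/25 = 0.72

18:25 (0.72)


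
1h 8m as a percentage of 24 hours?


Total minutes: 1×60 + 8 = 68
Day = 24×60 = 1440 minutes
Fraction = 68/1440 ≈ 0.0472
As a percentage: 68/1440 × 100 ≈ 4.72%

0.0472 (4.72%)


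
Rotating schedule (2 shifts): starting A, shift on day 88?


Shifts: A, B
Start: A (index 0)
Day 88: (0 + 88 - 1) mod 2
= 87 mod 2
= 1
Index 1 → shift B

Shift B


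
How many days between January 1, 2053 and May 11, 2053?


From January 1, 2053 to May 11, 2053
Rest of January 2053: 31 - 1 = 30
Full months: February 2053 28, March 31, April 30
Days into May 2053: 11
Total = 30 + 28 + 31 + 30 + 11 = 130 days

130 days


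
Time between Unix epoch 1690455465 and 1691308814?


853349 seconds (237.0 hours / 9.88 days)

Difference = 1691308814 - 1690455465 = 853349 seconds
In hours: 853349 / 3600 ≈ 237.0
In days: 853349 / 86400 ≈ 9.88


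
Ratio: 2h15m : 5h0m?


Duration 1: 135 minutes
Duration 2: 300 minutes
Ratio = 135:300
GCD = 15
Simplified = 9:20
As a decimal: 9/20 = 0.45

9:20 (0.45)


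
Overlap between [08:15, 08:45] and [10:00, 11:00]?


Meeting A: 495-525 (in minutes from midnight)
Meeting B: 600-660
Overlap start = max(495, 600) = 600
Overlap end = min(525, 660) = 525
Overlap = max(0, 525 - 600) = 0 min

0 minutes


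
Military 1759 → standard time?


5:59 PM

Hour: 17
17 - 12 = 5 → PM


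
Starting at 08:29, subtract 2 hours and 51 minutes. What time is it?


Start: 509 minutes from midnight
Subtract: 171 minutes
Remaining: 509 - 171 = 338
Hours: 5, Minutes: 38

05:38


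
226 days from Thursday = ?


Saturday

Start: Thursday (index 3)
(3 + 226) mod 7
= 229 mod 7
= 5
Index 5 → Saturday


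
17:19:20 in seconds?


Hours: 17 × 3600 = 61200
Minutes: 19 × 60 = 1140
Seconds: 20
Total = 61200 + 1140 + 20 = 62360

62360 seconds


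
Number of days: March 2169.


Month: March (month 3)
March has 31 days

31 days


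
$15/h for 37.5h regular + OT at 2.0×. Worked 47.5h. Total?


$862.50

Regular: 37.5h × $15 = $562.50
Overtime: 47.5 - 37.5 = 10.0h
OT pay: 10.0h × $15 × 2.0 = $300.00
Total = $562.50 + $300.00 = $862.50


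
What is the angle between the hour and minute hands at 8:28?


Hour hand = 8×30 + 28×0.5 = 254.0°
Minute hand = 28×6 = 168°
Difference = |254.0 - 168| = 86.0°

86.0°


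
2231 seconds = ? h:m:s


0h 37m 11s

Hours: 2231 ÷ 3600 = 0 remainder 2231
Minutes: 2231 ÷ 60 = 37 remainder 11
Seconds: 11


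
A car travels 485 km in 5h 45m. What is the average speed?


Distance: 485 km
Time: 5h 45m = 345 min = 345/60 = 23/4 hours
Speed = 485 ÷ (23/4) = 485 × 4 / 23 = 1940/23 ≈ 84.3 km/h

84.3 km/h


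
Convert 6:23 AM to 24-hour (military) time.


06:23

Input: 6:23 AM
AM hour stays: 6


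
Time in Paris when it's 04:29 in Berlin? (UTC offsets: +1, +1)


04:29

Time difference = UTC+1 - UTC+1 = +0 hours
New hour = (4 + 0) mod 24
= 4 mod 24 = 4
Minutes unchanged → 04:29


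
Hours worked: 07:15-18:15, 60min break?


Total time = (18×60+15) - (7×60+15)
= 1095 - 435 = 660 min
Minus break: 660 - 60 = 600 min
= 10h 0m

10h 0m (600 minutes)


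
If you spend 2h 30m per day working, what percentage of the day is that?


10.4%

Time: 150 minutes
Day: 1440 minutes
Percentage = (150/1440) × 100 ≈ 10.4%


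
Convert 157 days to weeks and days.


Weeks: 157 ÷ 7 = 22 remainder 3

22 weeks 3 days


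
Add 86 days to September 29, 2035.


December 24, 2035

Start: September 29, 2035
Add 86 days
September 29 → October 1: 30 - 29 + 1 = 2 days (86 - 2 = 84 left)
October 1 → November 1: 31 - 1 + 1 = 31 days (84 - 31 = 53 left)
November 1 → December 1: 30 - 1 + 1 = 30 days (53 - 30 = 23 left)
December 1 + 23 = December 24, 2035


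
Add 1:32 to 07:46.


Start: 466 minutes from midnight
Add: 92 minutes
Total: 558 minutes
Hours: 558 ÷ 60 = 9 remainder 18

09:18


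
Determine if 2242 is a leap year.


Rules: divisible by 4 AND (not by 100 OR by 400)
2242 ÷ 4 = 560 remainder 2 → not divisible by 4
Not divisible by 4 → not a leap year

No


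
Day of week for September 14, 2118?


Wednesday

Zeller's congruence:
q=14, m=9, k=18, j=21
h = (14 + ⌊13×10/5⌋ + 18 + ⌊18/4⌋ + ⌊21/4⌋ - 2×21) mod 7
= (14 + 26 + 18 + 4 + 5 - 42) mod 7
= 25 mod 7 = 4
h=4 → Wednesday


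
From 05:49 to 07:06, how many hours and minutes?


End time in minutes: 7×60 + 6 = 426
Start time in minutes: 5×60 + 49 = 349
Difference = 426 - 349 = 77 minutes
= 1 hours 17 minutes

1h 17m


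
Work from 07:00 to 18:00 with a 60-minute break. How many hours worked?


Total time = (18×60+0) - (7×60+0)
= 1080 - 420 = 660 min
Minus break: 660 - 60 = 600 min
= 10h 0m

10h 0m (600 minutes)


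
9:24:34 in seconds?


33874 seconds

Hours: 9 × 3600 = 32400
Minutes: 24 × 60 = 1440
Seconds: 34
Total = 32400 + 1440 + 34 = 33874


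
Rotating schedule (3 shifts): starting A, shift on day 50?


Shift B

Shifts: A, B, C
Start: A (index 0)
Day 50: (0 + 50 - 1) mod 3
= 49 mod 3
= 1
Index 1 → shift B


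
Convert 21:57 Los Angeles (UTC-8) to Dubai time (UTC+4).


Time difference = UTC+4 - UTC-8 = +12 hours
New hour = (21 + 12) mod 24
= 33 mod 24 = 9
Minutes unchanged → 09:57; 33 ≥ 24 → next day

09:57 (next day)


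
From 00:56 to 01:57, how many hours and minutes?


1h 1m

End time in minutes: 1×60 + 57 = 117
Start time in minutes: 0×60 + 56 = 56
Difference = 117 - 56 = 61 minutes
= 1 hours 1 minutes


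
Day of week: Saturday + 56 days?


Start: Saturday (index 5)
(5 + 56) mod 7
= 61 mod 7
= 5
Index 5 → Saturday

Saturday


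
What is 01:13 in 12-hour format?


1:13 AM

Hour: 1
1 < 12 → AM


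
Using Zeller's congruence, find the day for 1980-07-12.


Saturday

Zeller's congruence:
q=12, m=7, k=80, j=19
h = (12 + ⌊13×8/5⌋ + 80 + ⌊80/4⌋ + ⌊19/4⌋ - 2×19) mod 7
= (12 + 20 + 80 + 20 + 4 - 38) mod 7
= 98 mod 7 = 0
h=0 → Saturday


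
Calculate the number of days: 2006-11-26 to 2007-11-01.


From November 26, 2006 to November 1, 2007
Rest of November 2006: 30 - 26 = 4
Full months: December 31, January 31, February 2007 28, March 31, April 30, May 31, June 30, July 31, August 31, September 30, October 31
Days into November 2007: 1
Total = 4 + 31 + 31 + 28 + 31 + 30 + 31 + 30 + 31 + 31 + 30 + 31 + 1 = 340 days

340 days


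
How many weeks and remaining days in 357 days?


51 weeks 0 days

Weeks: 357 ÷ 7 = 51 remainder 0


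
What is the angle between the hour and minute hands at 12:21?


Hour hand (12 ≡ 0 on the dial): 0×30 + 21×0.5 = 10.5°
Minute hand = 21×6 = 126°
Difference = |10.5 - 126| = 115.5°

115.5°


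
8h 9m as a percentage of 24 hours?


0.3396 (33.96%)

Total minutes: 8×60 + 9 = 489
Day = 24×60 = 1440 minutes
Fraction = 489/1440 ≈ 0.3396
As a percentage: 489/1440 × 100 ≈ 33.96%


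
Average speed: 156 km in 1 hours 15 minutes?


Distance: 156 km
Time: 1h 15m = 75 min = 75/60 = 5/4 hours
Speed = 156 ÷ (5/4) = 156 × 4 / 5 = 624/5 = 124.8 km/h

124.8 km/h


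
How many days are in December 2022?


31 days

Month: December (month 12)
December has 31 days


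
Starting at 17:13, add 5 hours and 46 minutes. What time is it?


22:59

Start: 1033 minutes from midnight
Add: 346 minutes
Total: 1379 minutes
Hours: 1379 ÷ 60 = 22 remainder 59


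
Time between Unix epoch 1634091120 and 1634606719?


Difference = 1634606719 - 1634091120 = 515599 seconds
In hours: 515599 / 3600 ≈ 143.2
In days: 515599 / 86400 ≈ 5.97

515599 seconds (143.2 hours / 5.97 days)


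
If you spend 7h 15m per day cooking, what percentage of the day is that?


30.2%

Time: 435 minutes
Day: 1440 minutes
Percentage = (435/1440) × 100 ≈ 30.2%


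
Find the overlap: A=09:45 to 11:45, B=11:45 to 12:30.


Meeting A: 585-705 (in minutes from midnight)
Meeting B: 705-750
Overlap start = max(585, 705) = 705
Overlap end = min(705, 750) = 705
Overlap = max(0, 705 - 705) = 0 min

0 minutes


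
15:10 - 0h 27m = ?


14:43

Start: 910 minutes from midnight
Subtract: 27 minutes
Remaining: 910 - 27 = 883
Hours: 14, Minutes: 43


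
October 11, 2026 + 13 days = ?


October 24, 2026

Start: October 11, 2026
Add 13 days
October 11 + 13 = October 24, 2026


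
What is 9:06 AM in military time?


Input: 9:06 AM
AM hour stays: 9

09:06


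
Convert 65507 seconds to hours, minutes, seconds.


Hours: 65507 ÷ 3600 = 18 remainder 707
Minutes: 707 ÷ 60 = 11 remainder 47
Seconds: 47

18h 11m 47s


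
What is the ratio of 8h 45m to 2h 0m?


35:8 (4.38)

Duration 1: 525 minutes
Duration 2: 120 minutes
Ratio = 525:120
GCD = 15
Simplified = 35:8
As a decimal: 35/8 ≈ 4.38


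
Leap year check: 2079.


No

Rules: divisible by 4 AND (not by 100 OR by 400)
2079 ÷ 4 = 519 remainder 3 → not divisible by 4
Not divisible by 4 → not a leap year


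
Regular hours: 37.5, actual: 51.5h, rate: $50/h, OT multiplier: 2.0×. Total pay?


Regular: 37.5h × $50 = $1875.00
Overtime: 51.5 - 37.5 = 14.0h
OT pay: 14.0h × $50 × 2.0 = $1400.00
Total = $1875.00 + $1400.00 = $3275.00

$3275.00


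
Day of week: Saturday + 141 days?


Sunday

Start: Saturday (index 5)
(5 + 141) mod 7
= 146 mod 7
= 6
Index 6 → Sunday


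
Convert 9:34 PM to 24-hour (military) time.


Input: 9:34 PM
PM: 9 + 12 = 21

21:34


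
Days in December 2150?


Month: December (month 12)
December has 31 days

31 days


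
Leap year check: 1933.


No

Rules: divisible by 4 AND (not by 100 OR by 400)
1933 ÷ 4 = 483 remainder 1 → not divisible by 4
Not divisible by 4 → not a leap year


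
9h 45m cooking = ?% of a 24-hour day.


Time: 585 minutes
Day: 1440 minutes
Percentage = (585/1440) × 100 ≈ 40.6%

40.6%


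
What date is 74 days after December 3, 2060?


Start: December 3, 2060
Add 74 days
December 3 → January 1: 31 - 3 + 1 = 29 days (74 - 29 = 45 left)
January 1 → February 1: 31 - 1 + 1 = 31 days (45 - 31 = 14 left)
February 1 + 14 = February 15, 2061

February 15, 2061


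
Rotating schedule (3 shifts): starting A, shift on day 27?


Shift C

Shifts: A, B, C
Start: A (index 0)
Day 27: (0 + 27 - 1) mod 3
= 26 mod 3
= 2
Index 2 → shift C


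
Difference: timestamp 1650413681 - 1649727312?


686369 seconds (190.7 hours / 7.94 days)

Difference = 1650413681 - 1649727312 = 686369 seconds
In hours: 686369 / 3600 ≈ 190.7
In days: 686369 / 86400 ≈ 7.94


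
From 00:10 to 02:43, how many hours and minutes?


2h 33m

End time in minutes: 2×60 + 43 = 163
Start time in minutes: 0×60 + 10 = 10
Difference = 163 - 10 = 153 minutes
= 2 hours 33 minutes


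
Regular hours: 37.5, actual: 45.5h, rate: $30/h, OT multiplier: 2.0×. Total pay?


Regular: 37.5h × $30 = $1125.00
Overtime: 45.5 - 37.5 = 8.0h
OT pay: 8.0h × $30 × 2.0 = $480.00
Total = $1125.00 + $480.00 = $1605.00

$1605.00


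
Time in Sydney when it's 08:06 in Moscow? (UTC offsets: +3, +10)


15:06

Time difference = UTC+10 - UTC+3 = +7 hours
New hour = (8 + 7) mod 24
= 15 mod 24 = 15
Minutes unchanged → 15:06


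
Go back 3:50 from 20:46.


16:56

Start: 1246 minutes from midnight
Subtract: 230 minutes
Remaining: 1246 - 230 = 1016
Hours: 16, Minutes: 56


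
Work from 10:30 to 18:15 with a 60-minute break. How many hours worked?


Total time = (18×60+15) - (10×60+30)
= 1095 - 630 = 465 min
Minus break: 465 - 60 = 405 min
= 6h 45m

6h 45m (405 minutes)


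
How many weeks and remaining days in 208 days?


29 weeks 5 days

Weeks: 208 ÷ 7 = 29 remainder 5


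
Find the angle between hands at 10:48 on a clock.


36.0°

Hour hand = 10×30 + 48×0.5 = 324.0°
Minute hand = 48×6 = 288°
Difference = |324.0 - 288| = 36.0°


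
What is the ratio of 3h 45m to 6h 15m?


Duration 1: 225 minutes
Duration 2: 375 minutes
Ratio = 225:375
GCD = 75
Simplified = 3:5
As a decimal: 3/5 = 0.60

3:5 (0.60)


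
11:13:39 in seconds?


Hours: 11 × 3600 = 39600
Minutes: 13 × 60 = 780
Seconds: 39
Total = 39600 + 780 + 39 = 40419

40419 seconds


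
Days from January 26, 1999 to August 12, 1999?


198 days

From January 26, 1999 to August 12, 1999
Rest of January 1999: 31 - 26 = 5
Full months: February 1999 28, March 31, April 30, May 31, June 30, July 31
Days into August 1999: 12
Total = 5 + 28 + 31 + 30 + 31 + 30 + 31 + 12 = 198 days


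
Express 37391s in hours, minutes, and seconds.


10h 23m 11s

Hours: 37391 ÷ 3600 = 10 remainder 1391
Minutes: 1391 ÷ 60 = 23 remainder 11
Seconds: 11


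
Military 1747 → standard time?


Hour: 17
17 - 12 = 5 → PM

5:47 PM


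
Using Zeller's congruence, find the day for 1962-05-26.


Zeller's congruence:
q=26, m=5, k=62, j=19
h = (26 + ⌊13×6/5⌋ + 62 + ⌊62/4⌋ + ⌊19/4⌋ - 2×19) mod 7
= (26 + 15 + 62 + 15 + 4 - 38) mod 7
= 84 mod 7 = 0
h=0 → Saturday

Saturday


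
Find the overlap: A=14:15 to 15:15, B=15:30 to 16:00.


Meeting A: 855-915 (in minutes from midnight)
Meeting B: 930-960
Overlap start = max(855, 930) = 930
Overlap end = min(915, 960) = 915
Overlap = max(0, 915 - 930) = 0 min

0 minutes


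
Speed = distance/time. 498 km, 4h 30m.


Distance: 498 km
Time: 4h 30m = 270 min = 270/60 = 9/2 hours
Speed = 498 ÷ (9/2) = 498 × 2 / 9 = 996/9 ≈ 110.7 km/h

110.7 km/h


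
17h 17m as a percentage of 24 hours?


0.7201 (72.01%)

Total minutes: 17×60 + 17 = 1037
Day = 24×60 = 1440 minutes
Fraction = 1037/1440 ≈ 0.7201
As a percentage: 1037/1440 × 100 ≈ 72.01%


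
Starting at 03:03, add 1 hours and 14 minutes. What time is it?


04:17

Start: 183 minutes from midnight
Add: 74 minutes
Total: 257 minutes
Hours: 257 ÷ 60 = 4 remainder 17


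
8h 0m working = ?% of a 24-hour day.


33.3%

Time: 480 minutes
Day: 1440 minutes
Percentage = (480/1440) × 100 ≈ 33.3%


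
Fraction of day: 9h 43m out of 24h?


0.4049 (40.49%)

Total minutes: 9×60 + 43 = 583
Day = 24×60 = 1440 minutes
Fraction = 583/1440 ≈ 0.4049
As a percentage: 583/1440 × 100 ≈ 40.49%


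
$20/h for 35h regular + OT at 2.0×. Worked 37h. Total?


$780.00

Regular: 35h × $20 = $700.00
Overtime: 37 - 35 = 2h
OT pay: 2h × $20 × 2.0 = $80.00
Total = $700.00 + $80.00 = $780.00


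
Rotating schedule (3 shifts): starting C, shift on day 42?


Shifts: A, B, C
Start: C (index 2)
Day 42: (2 + 42 - 1) mod 3
= 43 mod 3
= 1
Index 1 → shift B

Shift B


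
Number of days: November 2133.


30 days

Month: November (month 11)
November has 30 days


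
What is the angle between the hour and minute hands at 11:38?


Hour hand = 11×30 + 38×0.5 = 349.0°
Minute hand = 38×6 = 228°
Difference = |349.0 - 228| = 121.0°

121.0°


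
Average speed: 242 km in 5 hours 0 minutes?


Distance: 242 km
Time: 5 hours
Speed = 242 / 5 = 48.4 km/h

48.4 km/h


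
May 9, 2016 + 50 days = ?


June 28, 2016

Start: May 9, 2016
Add 50 days
May 9 → June 1: 31 - 9 + 1 = 23 days (50 - 23 = 27 left)
June 1 + 27 = June 28, 2016


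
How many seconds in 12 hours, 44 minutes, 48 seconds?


Hours: 12 × 3600 = 43200
Minutes: 44 × 60 = 2640
Seconds: 48
Total = 43200 + 2640 + 48 = 45888

45888 seconds


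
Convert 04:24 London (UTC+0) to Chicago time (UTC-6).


22:24 (previous day)

Time difference = UTC-6 - UTC+0 = -6 hours
New hour = (4 -6) mod 24
= -2 mod 24 = 22
Minutes unchanged → 22:24; -2 < 0 → previous day


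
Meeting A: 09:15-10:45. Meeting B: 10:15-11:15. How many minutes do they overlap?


30 minutes

Meeting A: 555-645 (in minutes from midnight)
Meeting B: 615-675
Overlap start = max(555, 615) = 615
Overlap end = min(645, 675) = 645
Overlap = max(0, 645 - 615) = 30 min


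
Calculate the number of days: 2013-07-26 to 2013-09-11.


47 days

From July 26, 2013 to September 11, 2013
Rest of July 2013: 31 - 26 = 5
Full months: August 31
Days into September 2013: 11
Total = 5 + 31 + 11 = 47 days


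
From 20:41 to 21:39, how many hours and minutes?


End time in minutes: 21×60 + 39 = 1299
Start time in minutes: 20×60 + 41 = 1241
Difference = 1299 - 1241 = 58 minutes
= 0 hours 58 minutes

0h 58m


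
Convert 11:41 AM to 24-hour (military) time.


11:41

Input: 11:41 AM
AM hour stays: 11


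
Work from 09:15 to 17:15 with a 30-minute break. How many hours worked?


Total time = (17×60+15) - (9×60+15)
= 1035 - 555 = 480 min
Minus break: 480 - 30 = 450 min
= 7h 30m

7h 30m (450 minutes)


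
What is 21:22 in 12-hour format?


9:22 PM

Hour: 21
21 - 12 = 9 → PM


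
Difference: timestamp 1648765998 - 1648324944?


441054 seconds (122.5 hours / 5.10 days)

Difference = 1648765998 - 1648324944 = 441054 seconds
In hours: 441054 / 3600 ≈ 122.5
In days: 441054 / 86400 ≈ 5.10


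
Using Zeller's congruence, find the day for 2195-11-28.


Saturday

Zeller's congruence:
q=28, m=11, k=95, j=21
h = (28 + ⌊13×12/5⌋ + 95 + ⌊95/4⌋ + ⌊21/4⌋ - 2×21) mod 7
= (28 + 31 + 95 + 23 + 5 - 42) mod 7
= 140 mod 7 = 0
h=0 → Saturday


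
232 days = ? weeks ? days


Weeks: 232 ÷ 7 = 33 remainder 1

33 weeks 1 days


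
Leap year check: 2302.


No

Rules: divisible by 4 AND (not by 100 OR by 400)
2302 ÷ 4 = 575 remainder 2 → not divisible by 4
Not divisible by 4 → not a leap year


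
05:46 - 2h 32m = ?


Start: 346 minutes from midnight
Subtract: 152 minutes
Remaining: 346 - 152 = 194
Hours: 3, Minutes: 14

03:14


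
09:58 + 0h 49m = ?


10:47

Start: 598 minutes from midnight
Add: 49 minutes
Total: 647 minutes
Hours: 647 ÷ 60 = 10 remainder 47


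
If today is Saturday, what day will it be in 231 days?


Saturday

Start: Saturday (index 5)
(5 + 231) mod 7
= 236 mod 7
= 5
Index 5 → Saturday


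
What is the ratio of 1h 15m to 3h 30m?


Duration 1: 75 minutes
Duration 2: 210 minutes
Ratio = 75:210
GCD = 15
Simplified = 5:14
As a decimal: 5/14 ≈ 0.36

5:14 (0.36)


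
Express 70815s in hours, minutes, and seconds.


19h 40m 15s

Hours: 70815 ÷ 3600 = 19 remainder 2415
Minutes: 2415 ÷ 60 = 40 remainder 15
Seconds: 15


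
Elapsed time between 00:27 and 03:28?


3h 1m

End time in minutes: 3×60 + 28 = 208
Start time in minutes: 0×60 + 27 = 27
Difference = 208 - 27 = 181 minutes
= 3 hours 1 minutes


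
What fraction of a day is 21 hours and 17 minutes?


Total minutes: 21×60 + 17 = 1277
Day = 24×60 = 1440 minutes
Fraction = 1277/1440 ≈ 0.8868
As a percentage: 1277/1440 × 100 ≈ 88.68%

0.8868 (88.68%)


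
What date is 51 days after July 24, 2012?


September 13, 2012

Start: July 24, 2012
Add 51 days
July 24 → August 1: 31 - 24 + 1 = 8 days (51 - 8 = 43 left)
August 1 → September 1: 31 - 1 + 1 = 31 days (43 - 31 = 12 left)
September 1 + 12 = September 13, 2012


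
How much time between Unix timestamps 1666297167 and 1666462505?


165338 seconds (45.9 hours / 1.91 days)

Difference = 1666462505 - 1666297167 = 165338 seconds
In hours: 165338 / 3600 ≈ 45.9
In days: 165338 / 86400 ≈ 1.91


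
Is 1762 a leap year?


Rules: divisible by 4 AND (not by 100 OR by 400)
1762 ÷ 4 = 440 remainder 2 → not divisible by 4
Not divisible by 4 → not a leap year

No


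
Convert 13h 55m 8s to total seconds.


Hours: 13 × 3600 = 46800
Minutes: 55 × 60 = 3300
Seconds: 8
Total = 46800 + 3300 + 8 = 50108

50108 seconds


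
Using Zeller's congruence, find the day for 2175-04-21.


Friday

Zeller's congruence:
q=21, m=4, k=75, j=21
h = (21 + ⌊13×5/5⌋ + 75 + ⌊75/4⌋ + ⌊21/4⌋ - 2×21) mod 7
= (21 + 13 + 75 + 18 + 5 - 42) mod 7
= 90 mod 7 = 6
h=6 → Friday


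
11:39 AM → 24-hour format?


11:39

Input: 11:39 AM
AM hour stays: 11


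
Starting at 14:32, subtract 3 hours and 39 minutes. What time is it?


Start: 872 minutes from midnight
Subtract: 219 minutes
Remaining: 872 - 219 = 653
Hours: 10, Minutes: 53

10:53


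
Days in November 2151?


30 days

Month: November (month 11)
November has 30 days


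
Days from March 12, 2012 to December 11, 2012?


274 days

From March 12, 2012 to December 11, 2012
Rest of March 2012: 31 - 12 = 19
Full months: April 30, May 31, June 30, July 31, August 31, September 30, October 31, November 30
Days into December 2012: 11
Total = 19 + 30 + 31 + 30 + 31 + 31 + 30 + 31 + 30 + 11 = 274 days


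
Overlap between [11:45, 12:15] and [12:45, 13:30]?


Meeting A: 705-735 (in minutes from midnight)
Meeting B: 765-810
Overlap start = max(705, 765) = 765
Overlap end = min(735, 810) = 735
Overlap = max(0, 735 - 765) = 0 min

0 minutes


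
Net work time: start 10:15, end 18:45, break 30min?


8h 0m (480 minutes)

Total time = (18×60+45) - (10×60+15)
= 1125 - 615 = 510 min
Minus break: 510 - 30 = 480 min
= 8h 0m


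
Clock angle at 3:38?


Hour hand = 3×30 + 38×0.5 = 109.0°
Minute hand = 38×6 = 228°
Difference = |109.0 - 228| = 119.0°

119.0°


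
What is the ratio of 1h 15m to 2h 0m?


Duration 1: 75 minutes
Duration 2: 120 minutes
Ratio = 75:120
GCD = 15
Simplified = 5:8
As a decimal: 5/8 ≈ 0.63

5:8 (0.63)


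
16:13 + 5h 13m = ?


21:26

Start: 973 minutes from midnight
Add: 313 minutes
Total: 1286 minutes
Hours: 1286 ÷ 60 = 21 remainder 26


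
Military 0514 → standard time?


5:14 AM

Hour: 5
5 < 12 → AM


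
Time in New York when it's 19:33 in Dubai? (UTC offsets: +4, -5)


10:33

Time difference = UTC-5 - UTC+4 = -9 hours
New hour = (19 -9) mod 24
= 10 mod 24 = 10
Minutes unchanged → 10:33


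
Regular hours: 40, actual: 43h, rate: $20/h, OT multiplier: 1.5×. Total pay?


Regular: 40h × $20 = $800.00
Overtime: 43 - 40 = 3h
OT pay: 3h × $20 × 1.5 = $90.00
Total = $800.00 + $90.00 = $890.00

$890.00


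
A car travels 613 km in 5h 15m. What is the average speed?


Distance: 613 km
Time: 5h 15m = 315 min = 315/60 = 21/4 hours
Speed = 613 ÷ (21/4) = 613 × 4 / 21 = 2452/21 ≈ 116.8 km/h

116.8 km/h


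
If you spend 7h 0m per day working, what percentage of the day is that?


29.2%

Time: 420 minutes
Day: 1440 minutes
Percentage = (420/1440) × 100 ≈ 29.2%


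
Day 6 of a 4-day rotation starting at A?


Shifts: A, B, C, D
Start: A (index 0)
Day 6: (0 + 6 - 1) mod 4
= 5 mod 4
= 1
Index 1 → shift B

Shift B


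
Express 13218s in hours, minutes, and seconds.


Hours: 13218 ÷ 3600 = 3 remainder 2418
Minutes: 2418 ÷ 60 = 40 remainder 18
Seconds: 18

3h 40m 18s


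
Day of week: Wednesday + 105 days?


Wednesday

Start: Wednesday (index 2)
(2 + 105) mod 7
= 107 mod 7
= 2
Index 2 → Wednesday


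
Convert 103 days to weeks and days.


Weeks: 103 ÷ 7 = 14 remainder 5

14 weeks 5 days


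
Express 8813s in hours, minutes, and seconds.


Hours: 8813 ÷ 3600 = 2 remainder 1613
Minutes: 1613 ÷ 60 = 26 remainder 53
Seconds: 53

2h 26m 53s


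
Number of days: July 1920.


31 days

Month: July (month 7)
July has 31 days


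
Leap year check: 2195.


No

Rules: divisible by 4 AND (not by 100 OR by 400)
2195 ÷ 4 = 548 remainder 3 → not divisible by 4
Not divisible by 4 → not a leap year


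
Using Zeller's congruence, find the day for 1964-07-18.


Zeller's congruence:
q=18, m=7, k=64, j=19
h = (18 + ⌊13×8/5⌋ + 64 + ⌊64/4⌋ + ⌊19/4⌋ - 2×19) mod 7
= (18 + 20 + 64 + 16 + 4 - 38) mod 7
= 84 mod 7 = 0
h=0 → Saturday

Saturday


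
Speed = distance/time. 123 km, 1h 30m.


Distance: 123 km
Time: 1h 30m = 90 min = 90/60 = 3/2 hours
Speed = 123 ÷ (3/2) = 123 × 2 / 3 = 246/3 = 82.0 km/h

82.0 km/h


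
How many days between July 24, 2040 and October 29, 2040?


From July 24, 2040 to October 29, 2040
Rest of July 2040: 31 - 24 = 7
Full months: August 31, September 30
Days into October 2040: 29
Total = 7 + 31 + 30 + 29 = 97 days

97 days


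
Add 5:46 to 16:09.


21:55

Start: 969 minutes from midnight
Add: 346 minutes
Total: 1315 minutes
Hours: 1315 ÷ 60 = 21 remainder 55


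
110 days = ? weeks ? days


15 weeks 5 days

Weeks: 110 ÷ 7 = 15 remainder 5


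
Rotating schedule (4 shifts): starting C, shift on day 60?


Shifts: A, B, C, D
Start: C (index 2)
Day 60: (2 + 60 - 1) mod 4
= 61 mod 4
= 1
Index 1 → shift B

Shift B


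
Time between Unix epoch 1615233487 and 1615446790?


Difference = 1615446790 - 1615233487 = 213303 seconds
In hours: 213303 / 3600 ≈ 59.3
In days: 213303 / 86400 ≈ 2.47

213303 seconds (59.3 hours / 2.47 days)


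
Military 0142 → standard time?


Hour: 1
1 < 12 → AM

1:42 AM


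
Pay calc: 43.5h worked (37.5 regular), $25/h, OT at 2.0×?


Regular: 37.5h × $25 = $937.50
Overtime: 43.5 - 37.5 = 6.0h
OT pay: 6.0h × $25 × 2.0 = $300.00
Total = $937.50 + $300.00 = $1237.50

$1237.50


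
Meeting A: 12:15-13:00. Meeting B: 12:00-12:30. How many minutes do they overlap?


Meeting A: 735-780 (in minutes from midnight)
Meeting B: 720-750
Overlap start = max(735, 720) = 735
Overlap end = min(780, 750) = 750
Overlap = max(0, 750 - 735) = 15 min

15 minutes


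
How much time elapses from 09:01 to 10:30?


1h 29m

End time in minutes: 10×60 + 30 = 630
Start time in minutes: 9×60 + 1 = 541
Difference = 630 - 541 = 89 minutes
= 1 hours 29 minutes


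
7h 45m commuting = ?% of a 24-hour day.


32.3%

Time: 465 minutes
Day: 1440 minutes
Percentage = (465/1440) × 100 ≈ 32.3%


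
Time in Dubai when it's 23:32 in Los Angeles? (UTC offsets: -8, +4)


11:32 (next day)

Time difference = UTC+4 - UTC-8 = +12 hours
New hour = (23 + 12) mod 24
= 35 mod 24 = 11
Minutes unchanged → 11:32; 35 ≥ 24 → next day


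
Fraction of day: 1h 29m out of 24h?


0.0618 (6.18%)

Total minutes: 1×60 + 29 = 89
Day = 24×60 = 1440 minutes
Fraction = 89/1440 ≈ 0.0618
As a percentage: 89/1440 × 100 ≈ 6.18%


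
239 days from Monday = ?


Start: Monday (index 0)
(0 + 239) mod 7
= 239 mod 7
= 1
Index 1 → Tuesday

Tuesday


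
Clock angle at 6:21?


64.5°

Hour hand = 6×30 + 21×0.5 = 190.5°
Minute hand = 21×6 = 126°
Difference = |190.5 - 126| = 64.5°


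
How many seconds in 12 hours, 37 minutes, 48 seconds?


45468 seconds

Hours: 12 × 3600 = 43200
Minutes: 37 × 60 = 2220
Seconds: 48
Total = 43200 + 2220 + 48 = 45468


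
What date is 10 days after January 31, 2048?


Start: January 31, 2048
Add 10 days
January 31 → February 1: 31 - 31 + 1 = 1 days (10 - 1 = 9 left)
February 1 + 9 = February 10, 2048

February 10, 2048


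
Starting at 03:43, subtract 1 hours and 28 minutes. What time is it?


Start: 223 minutes from midnight
Subtract: 88 minutes
Remaining: 223 - 88 = 135
Hours: 2, Minutes: 15

02:15


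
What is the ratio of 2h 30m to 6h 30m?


5:13 (0.38)

Duration 1: 150 minutes
Duration 2: 390 minutes
Ratio = 150:390
GCD = 30
Simplified = 5:13
As a decimal: 5/13 ≈ 0.38


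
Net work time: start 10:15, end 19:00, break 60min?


Total time = (19×60+0) - (10×60+15)
= 1140 - 615 = 525 min
Minus break: 525 - 60 = 465 min
= 7h 45m

7h 45m (465 minutes)


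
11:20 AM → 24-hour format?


11:20

Input: 11:20 AM
AM hour stays: 11


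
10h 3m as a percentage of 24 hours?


Total minutes: 10×60 + 3 = 603
Day = 24×60 = 1440 minutes
Fraction = 603/1440 ≈ 0.4188
As a percentage: 603/1440 × 100 ≈ 41.88%

0.4188 (41.88%)


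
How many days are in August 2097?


Month: August (month 8)
August has 31 days

31 days


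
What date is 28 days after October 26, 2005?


Start: October 26, 2005
Add 28 days
October 26 → November 1: 31 - 26 + 1 = 6 days (28 - 6 = 22 left)
November 1 + 22 = November 23, 2005

November 23, 2005


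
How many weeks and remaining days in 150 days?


21 weeks 3 days

Weeks: 150 ÷ 7 = 21 remainder 3


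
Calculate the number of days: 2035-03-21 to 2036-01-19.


From March 21, 2035 to January 19, 2036
Rest of March 2035: 31 - 21 = 10
Full months: April 30, May 31, June 30, July 31, August 31, September 30, October 31, November 30, December 31
Days into January 2036: 19
Total = 10 + 30 + 31 + 30 + 31 + 31 + 30 + 31 + 30 + 31 + 19 = 304 days

304 days


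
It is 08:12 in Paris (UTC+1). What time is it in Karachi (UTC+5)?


Time difference = UTC+5 - UTC+1 = +4 hours
New hour = (8 + 4) mod 24
= 12 mod 24 = 12
Minutes unchanged → 12:12

12:12


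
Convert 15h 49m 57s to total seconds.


56997 seconds

Hours: 15 × 3600 = 54000
Minutes: 49 × 60 = 2940
Seconds: 57
Total = 54000 + 2940 + 57 = 56997


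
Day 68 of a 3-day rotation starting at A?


Shift B

Shifts: A, B, C
Start: A (index 0)
Day 68: (0 + 68 - 1) mod 3
= 67 mod 3
= 1
Index 1 → shift B


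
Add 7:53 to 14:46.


Start: 886 minutes from midnight
Add: 473 minutes
Total: 1359 minutes
Hours: 1359 ÷ 60 = 22 remainder 39

22:39


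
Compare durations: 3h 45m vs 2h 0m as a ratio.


15:8 (1.88)

Duration 1: 225 minutes
Duration 2: 120 minutes
Ratio = 225:120
GCD = 15
Simplified = 15:8
As a decimal: 15/8 ≈ 1.88


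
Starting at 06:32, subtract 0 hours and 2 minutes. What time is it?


06:30

Start: 392 minutes from midnight
Subtract: 2 minutes
Remaining: 392 - 2 = 390
Hours: 6, Minutes: 30


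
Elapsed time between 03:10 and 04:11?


End time in minutes: 4×60 + 11 = 251
Start time in minutes: 3×60 + 10 = 190
Difference = 251 - 190 = 61 minutes
= 1 hours 1 minutes

1h 1m


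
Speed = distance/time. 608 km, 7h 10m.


84.8 km/h

Distance: 608 km
Time: 7h 10m = 430 min = 430/60 = 43/6 hours
Speed = 608 ÷ (43/6) = 608 × 6 / 43 = 3648/43 ≈ 84.8 km/h


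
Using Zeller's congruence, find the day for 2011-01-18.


Tuesday

Zeller's congruence:
q=18, m=13, k=10, j=20
h = (18 + ⌊13×14/5⌋ + 10 + ⌊10/4⌋ + ⌊20/4⌋ - 2×20) mod 7
= (18 + 36 + 10 + 2 + 5 - 40) mod 7
= 31 mod 7 = 3
h=3 → Tuesday


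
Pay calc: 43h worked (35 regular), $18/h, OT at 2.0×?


Regular: 35h × $18 = $630.00
Overtime: 43 - 35 = 8h
OT pay: 8h × $18 × 2.0 = $288.00
Total = $630.00 + $288.00 = $918.00

$918.00


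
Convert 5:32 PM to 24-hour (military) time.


Input: 5:32 PM
PM: 5 + 12 = 17

17:32


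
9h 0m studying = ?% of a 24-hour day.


37.5%

Time: 540 minutes
Day: 1440 minutes
Percentage = (540/1440) × 100 = 37.5%


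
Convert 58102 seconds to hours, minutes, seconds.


Hours: 58102 ÷ 3600 = 16 remainder 502
Minutes: 502 ÷ 60 = 8 remainder 22
Seconds: 22

16h 8m 22s


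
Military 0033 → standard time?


12:33 AM

Hour: 0
0 → 12 AM (midnight)


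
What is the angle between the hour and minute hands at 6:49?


Hour hand = 6×30 + 49×0.5 = 204.5°
Minute hand = 49×6 = 294°
Difference = |204.5 - 294| = 89.5°

89.5°


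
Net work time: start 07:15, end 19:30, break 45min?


Total time = (19×60+30) - (7×60+15)
= 1170 - 435 = 735 min
Minus break: 735 - 45 = 690 min
= 11h 30m

11h 30m (690 minutes)


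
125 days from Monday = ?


Sunday

Start: Monday (index 0)
(0 + 125) mod 7
= 125 mod 7
= 6
Index 6 → Sunday


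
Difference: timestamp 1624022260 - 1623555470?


Difference = 1624022260 - 1623555470 = 466790 seconds
In hours: 466790 / 3600 ≈ 129.7
In days: 466790 / 86400 ≈ 5.40

466790 seconds (129.7 hours / 5.40 days)


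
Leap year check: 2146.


No

Rules: divisible by 4 AND (not by 100 OR by 400)
2146 ÷ 4 = 536 remainder 2 → not divisible by 4
Not divisible by 4 → not a leap year


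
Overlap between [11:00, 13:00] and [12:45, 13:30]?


15 minutes

Meeting A: 660-780 (in minutes from midnight)
Meeting B: 765-810
Overlap start = max(660, 765) = 765
Overlap end = min(780, 810) = 780
Overlap = max(0, 780 - 765) = 15 min


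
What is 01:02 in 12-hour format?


1:02 AM

Hour: 1
1 < 12 → AM


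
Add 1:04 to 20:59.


22:03

Start: 1259 minutes from midnight
Add: 64 minutes
Total: 1323 minutes
Hours: 1323 ÷ 60 = 22 remainder 3


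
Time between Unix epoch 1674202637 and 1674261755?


Difference = 1674261755 - 1674202637 = 59118 seconds
In hours: 59118 / 3600 ≈ 16.4
In days: 59118 / 86400 ≈ 0.68

59118 seconds (16.4 hours / 0.68 days)


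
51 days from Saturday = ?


Start: Saturday (index 5)
(5 + 51) mod 7
= 56 mod 7
= 0
Index 0 → Monday

Monday


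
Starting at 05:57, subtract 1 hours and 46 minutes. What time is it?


Start: 357 minutes from midnight
Subtract: 106 minutes
Remaining: 357 - 106 = 251
Hours: 4, Minutes: 11

04:11


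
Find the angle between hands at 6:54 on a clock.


117.0°

Hour hand = 6×30 + 54×0.5 = 207.0°
Minute hand = 54×6 = 324°
Difference = |207.0 - 324| = 117.0°


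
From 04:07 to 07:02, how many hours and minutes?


2h 55m

End time in minutes: 7×60 + 2 = 422
Start time in minutes: 4×60 + 7 = 247
Difference = 422 - 247 = 175 minutes
= 2 hours 55 minutes


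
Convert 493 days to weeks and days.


Weeks: 493 ÷ 7 = 70 remainder 3

70 weeks 3 days


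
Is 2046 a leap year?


Rules: divisible by 4 AND (not by 100 OR by 400)
2046 ÷ 4 = 511 remainder 2 → not divisible by 4
Not divisible by 4 → not a leap year

No


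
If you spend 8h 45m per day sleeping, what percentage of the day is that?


36.5%

Time: 525 minutes
Day: 1440 minutes
Percentage = (525/1440) × 100 ≈ 36.5%


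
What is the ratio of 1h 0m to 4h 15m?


4:17 (0.24)

Duration 1: 60 minutes
Duration 2: 255 minutes
Ratio = 60:255
GCD = 15
Simplified = 4:17
As a decimal: 4/17 ≈ 0.24


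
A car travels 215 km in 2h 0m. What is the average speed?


107.5 km/h

Distance: 215 km
Time: 2 hours
Speed = 215 / 2 = 107.5 km/h


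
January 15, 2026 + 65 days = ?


March 21, 2026

Start: January 15, 2026
Add 65 days
January 15 → February 1: 31 - 15 + 1 = 17 days (65 - 17 = 48 left)
February 1 → March 1: 28 - 1 + 1 = 28 days (48 - 28 = 20 left)
March 1 + 20 = March 21, 2026


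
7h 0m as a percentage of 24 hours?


Total minutes: 7×60 + 0 = 420
Day = 24×60 = 1440 minutes
Fraction = 420/1440 ≈ 0.2917
As a percentage: 420/1440 × 100 ≈ 29.17%

0.2917 (29.17%)


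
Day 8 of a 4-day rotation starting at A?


Shift D

Shifts: A, B, C, D
Start: A (index 0)
Day 8: (0 + 8 - 1) mod 4
= 7 mod 4
= 3
Index 3 → shift D


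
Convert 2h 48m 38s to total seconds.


10118 seconds

Hours: 2 × 3600 = 7200
Minutes: 48 × 60 = 2880
Seconds: 38
Total = 7200 + 2880 + 38 = 10118


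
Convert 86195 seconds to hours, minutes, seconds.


23h 56m 35s

Hours: 86195 ÷ 3600 = 23 remainder 3395
Minutes: 3395 ÷ 60 = 56 remainder 35
Seconds: 35


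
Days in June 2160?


Month: June (month 6)
June has 30 days

30 days


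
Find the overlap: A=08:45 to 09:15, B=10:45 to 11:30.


Meeting A: 525-555 (in minutes from midnight)
Meeting B: 645-690
Overlap start = max(525, 645) = 645
Overlap end = min(555, 690) = 555
Overlap = max(0, 555 - 645) = 0 min

0 minutes


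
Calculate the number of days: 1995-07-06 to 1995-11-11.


128 days

From July 6, 1995 to November 11, 1995
Rest of July 1995: 31 - 6 = 25
Full months: August 31, September 30, October 31
Days into November 1995: 11
Total = 25 + 31 + 30 + 31 + 11 = 128 days


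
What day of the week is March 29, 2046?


Thursday

Zeller's congruence:
q=29, m=3, k=46, j=20
h = (29 + ⌊13×4/5⌋ + 46 + ⌊46/4⌋ + ⌊20/4⌋ - 2×20) mod 7
= (29 + 10 + 46 + 11 + 5 - 40) mod 7
= 61 mod 7 = 5
h=5 → Thursday


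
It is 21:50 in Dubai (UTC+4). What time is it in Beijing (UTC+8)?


01:50 (next day)

Time difference = UTC+8 - UTC+4 = +4 hours
New hour = (21 + 4) mod 24
= 25 mod 24 = 1
Minutes unchanged → 01:50; 25 ≥ 24 → next day


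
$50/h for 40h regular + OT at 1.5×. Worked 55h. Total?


$3125.00

Regular: 40h × $50 = $2000.00
Overtime: 55 - 40 = 15h
OT pay: 15h × $50 × 1.5 = $1125.00
Total = $2000.00 + $1125.00 = $3125.00


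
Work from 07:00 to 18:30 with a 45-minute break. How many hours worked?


10h 45m (645 minutes)

Total time = (18×60+30) - (7×60+0)
= 1110 - 420 = 690 min
Minus break: 690 - 45 = 645 min
= 10h 45m


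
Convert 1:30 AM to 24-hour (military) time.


01:30

Input: 1:30 AM
AM hour stays: 1


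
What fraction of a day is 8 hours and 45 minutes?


Total minutes: 8×60 + 45 = 525
Day = 24×60 = 1440 minutes
Fraction = 525/1440 ≈ 0.3646
As a percentage: 525/1440 × 100 ≈ 36.46%

0.3646 (36.46%)
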